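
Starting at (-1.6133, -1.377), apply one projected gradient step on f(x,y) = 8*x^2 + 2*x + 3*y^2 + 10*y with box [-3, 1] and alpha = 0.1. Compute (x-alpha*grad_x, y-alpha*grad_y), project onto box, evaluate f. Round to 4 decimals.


Step 1: Compute gradient at (-1.6133, -1.377).
grad_x = 2*8*-1.6133 + 2 = -23.8128
grad_y = 2*3*-1.377 + 10 = 1.738
Step 2: Gradient step.
x_raw = -1.6133 - 0.1*-23.8128 = 0.768
y_raw = -1.377 - 0.1*1.738 = -1.5508
Step 3: Project onto [-3, 1].
x_proj = clip(0.768) = 0.768
y_proj = clip(-1.5508) = -1.5508
Step 4: Evaluate f.
f(0.768, -1.5508) = -2.0388


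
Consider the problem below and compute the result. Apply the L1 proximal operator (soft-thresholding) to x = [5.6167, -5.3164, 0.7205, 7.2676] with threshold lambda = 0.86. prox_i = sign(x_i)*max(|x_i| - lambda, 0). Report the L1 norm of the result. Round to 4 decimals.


Soft-thresholding with lambda = 0.86:
prox(5.6167) = sign(5.6167)*max(|5.6167| - 0.86, 0) = 4.7567
prox(-5.3164) = sign(-5.3164)*max(|-5.3164| - 0.86, 0) = -4.4564
prox(0.7205) = sign(0.7205)*max(|0.7205| - 0.86, 0) = 0.0
prox(7.2676) = sign(7.2676)*max(|7.2676| - 0.86, 0) = 6.4076
prox(x) = [4.7567, -4.4564, 0.0, 6.4076]
||prox(x)||_1 = 4.7567 + 4.4564 + 0.0 + 6.4076 = 15.6207


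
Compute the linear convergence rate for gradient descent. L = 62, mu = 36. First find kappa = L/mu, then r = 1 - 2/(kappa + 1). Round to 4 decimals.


Step 1: Compute the condition number.
kappa = L/mu = 62/36 = 1.7222
Step 2: Compute the convergence rate.
r = 1 - 2/(kappa + 1) = 1 - 2*mu/(L + mu) = (L - mu)/(L + mu) = 26/98 = 0.2653


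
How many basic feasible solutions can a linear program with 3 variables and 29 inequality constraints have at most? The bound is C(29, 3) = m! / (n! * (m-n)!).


Each vertex corresponds to some choice of n active constraints out of m, so the number of vertices is at most C(m, n) = m! / (n!(m-n)!).
m = 29, n = 3
Numerator: 29 * 28 * 27
Denominator: 3! = 6
C(29, 3) = 3654


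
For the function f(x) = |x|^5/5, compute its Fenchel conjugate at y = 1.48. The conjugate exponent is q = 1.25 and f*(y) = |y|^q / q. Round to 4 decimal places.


The conjugate exponent q satisfies 1/p + 1/q = 1.
p = 5, so q = 5/(5 - 1) = 1.25
|y|^q = 1.48^1.25 = 1.6324
f*(1.48) = 1.6324 / 1.25 = 1.3059


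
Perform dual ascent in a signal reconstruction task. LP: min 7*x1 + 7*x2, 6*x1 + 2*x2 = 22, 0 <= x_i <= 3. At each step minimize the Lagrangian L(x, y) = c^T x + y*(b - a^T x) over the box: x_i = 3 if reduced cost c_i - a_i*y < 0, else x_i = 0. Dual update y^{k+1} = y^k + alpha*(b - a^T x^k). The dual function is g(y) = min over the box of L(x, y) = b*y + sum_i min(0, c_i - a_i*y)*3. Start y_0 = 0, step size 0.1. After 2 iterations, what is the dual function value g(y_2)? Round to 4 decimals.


Dual ascent for LP: min 7*x1 + 7*x2, 6*x1 + 2*x2 = 22, 0 <= x_i <= 3
Step 1: y^k = 0.0, reduced costs: (7.0, 7.0)
  x^k = (0.0, 0.0), subgradient = b - a^T x = 22.0
  y^{k+1} = 0.0 + 0.1*22.0 = 2.2
Step 2: y^k = 2.2, reduced costs: (-6.2, 2.6)
  x^k = (3.0, 0.0), subgradient = b - a^T x = 4.0
  y^{k+1} = 2.2 + 0.1*4.0 = 2.6
Dual objective at y_2 = 2.6: reduced costs (-8.6, 1.8), box minimizer x = (3.0, 0.0)
g(y_2) = b*y + (c1 - a1*y)*x1 + (c2 - a2*y)*x2 = 22*2.6 + (-8.6)*3.0 + 1.8*0.0 = 57.2 - 25.8 + 0.0 = 31.4


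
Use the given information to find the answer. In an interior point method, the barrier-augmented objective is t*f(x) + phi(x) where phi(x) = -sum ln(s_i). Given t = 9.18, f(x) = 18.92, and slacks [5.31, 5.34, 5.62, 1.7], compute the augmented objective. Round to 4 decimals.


Step 1: Compute log-barrier.
ln values: [1.6696, 1.6752, 1.7263, 0.5306]
phi = -(1.6696 + 1.6752 + 1.7263 + 0.5306) = -5.6018
Step 2: Compute augmented objective.
t*f(x) = 9.18*18.92 = 173.6856
Total = 173.6856 - 5.6018 = 168.0838


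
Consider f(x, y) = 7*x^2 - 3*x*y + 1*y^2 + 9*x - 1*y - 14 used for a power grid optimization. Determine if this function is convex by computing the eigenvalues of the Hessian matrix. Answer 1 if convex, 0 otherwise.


The Hessian of f(x,y) = 7*x^2 - 3*x*y + 1*y^2 + 9*x - 1*y - 14 is:
H = [[14, -3], [-3, 2]]
Trace = 14 + 2 = 16
Determinant = 14*2 - (-3)^2 = 19
Discriminant = (16)^2 - 4*19 = 180.0
Eigenvalues: lambda_1 = 1.2918, lambda_2 = 14.7082
The function is convex.

1


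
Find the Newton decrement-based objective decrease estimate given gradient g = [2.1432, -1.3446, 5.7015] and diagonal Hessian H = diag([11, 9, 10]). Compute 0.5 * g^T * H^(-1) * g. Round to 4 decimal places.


Step 1: H is diagonal, so H^(-1) * g = [0.1948, -0.1494, 0.5702].
Step 2: g^T H^(-1) g = sum_i g_i^2 / H_ii
  = (2.1432)^2/11 + (-1.3446)^2/9 + (5.7015)^2/10
  = 0.4176 + 0.2009 + 3.2507 = 3.8692
Step 3: Objective decrease = 0.5 * g^T H^(-1) g = 1.9346


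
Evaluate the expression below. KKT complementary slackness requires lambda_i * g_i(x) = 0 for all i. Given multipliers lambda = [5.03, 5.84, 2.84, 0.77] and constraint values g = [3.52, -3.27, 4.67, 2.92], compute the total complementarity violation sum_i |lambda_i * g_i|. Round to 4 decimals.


KKT complementary slackness check:
lambda_1 * g_1 = 5.03 * 3.52 = 17.7056
lambda_2 * g_2 = 5.84 * -3.27 = -19.0968
lambda_3 * g_3 = 2.84 * 4.67 = 13.2628
lambda_4 * g_4 = 0.77 * 2.92 = 2.2484
Total violation = 17.7056 + 19.0968 + 13.2628 + 2.2484 = 52.3136


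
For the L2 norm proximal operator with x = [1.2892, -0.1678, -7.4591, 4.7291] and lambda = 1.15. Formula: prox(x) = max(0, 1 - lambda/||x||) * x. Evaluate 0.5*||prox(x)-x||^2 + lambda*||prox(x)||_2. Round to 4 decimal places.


Step 1: Compute ||x||.
||x|| = 8.9271
Step 2: Compute scaling factor.
scale = max(0, 1 - 1.15/8.9271) = 0.8712
Step 3: prox(x) = [1.1231, -0.1462, -6.4982, 4.1199]
||prox(x)|| = 7.7771
Step 4: Proximal objective.
0.5*||prox-x||^2 = 0.6613
lambda*||prox|| = 8.9437
Total = 9.6049


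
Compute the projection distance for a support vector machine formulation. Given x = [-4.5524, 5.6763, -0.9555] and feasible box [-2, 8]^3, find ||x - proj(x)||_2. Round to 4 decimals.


Project each component onto [-2, 8].
clip(-4.5524) = -2.0, clip(5.6763) = 5.6763, clip(-0.9555) = -0.9555
Projection = [-2.0, 5.6763, -0.9555]
Squared diffs: [6.5147, 0.0, 0.0]
Distance = sqrt(6.5147) = 2.5524


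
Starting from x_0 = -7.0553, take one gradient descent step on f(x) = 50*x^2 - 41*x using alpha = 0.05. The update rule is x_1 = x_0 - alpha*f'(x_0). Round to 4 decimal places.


We compute the gradient at x_0 and apply the update.
f'(x) = 100*x - 41
f'(-7.0553) = 100*-7.0553 - 41 = -746.53
x_1 = -7.0553 - 0.05*-746.53 = 30.2712


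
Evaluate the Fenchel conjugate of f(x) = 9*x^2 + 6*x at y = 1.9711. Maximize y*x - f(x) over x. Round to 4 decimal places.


f*(y) = sup_x {y*x - a*x^2 - b*x} = sup_x {(y-b)*x - a*x^2}
FOC: (y - b) - 2a*x = 0 => x* = (y - b)/(2a)
x* = (1.9711 - 6)/(2*9) = -0.2238
f*(1.9711) = (y-b)^2/(4a) = (1.9711 - 6)^2/(4*9)
= 16.232/36 = 0.4509


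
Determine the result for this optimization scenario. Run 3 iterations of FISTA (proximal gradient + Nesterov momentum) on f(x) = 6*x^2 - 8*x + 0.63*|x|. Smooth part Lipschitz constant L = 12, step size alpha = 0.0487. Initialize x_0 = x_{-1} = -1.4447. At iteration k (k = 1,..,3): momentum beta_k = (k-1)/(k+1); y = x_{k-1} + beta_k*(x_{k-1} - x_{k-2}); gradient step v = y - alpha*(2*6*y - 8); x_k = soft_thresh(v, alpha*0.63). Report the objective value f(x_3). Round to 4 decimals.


FISTA on f(x) = 6*x^2 - 8*x + 0.63*|x|
L = 12, alpha = 0.0487
Iteration 1: beta = 0.0, y = -1.4447 + 0.0*(-1.4447 + 1.4447) = -1.4447
  grad(y) = -25.3364, v = y - alpha*grad = -0.2108
  prox(v) = soft_thresh(-0.2108, 0.0307) = -0.1801
Iteration 2: beta = 0.3333, y = -0.1801 + 0.3333*(-0.1801 + 1.4447) = 0.2414
  grad(y) = -5.1034, v = y - alpha*grad = 0.4899
  prox(v) = soft_thresh(0.4899, 0.0307) = 0.4592
Iteration 3: beta = 0.5, y = 0.4592 + 0.5*(0.4592 + 0.1801) = 0.7789
  grad(y) = 1.3471, v = y - alpha*grad = 0.7133
  prox(v) = soft_thresh(0.7133, 0.0307) = 0.6826
f(x_3) = 6*0.6826^2 - 8*0.6826 + 0.63*|0.6826| = -2.2351


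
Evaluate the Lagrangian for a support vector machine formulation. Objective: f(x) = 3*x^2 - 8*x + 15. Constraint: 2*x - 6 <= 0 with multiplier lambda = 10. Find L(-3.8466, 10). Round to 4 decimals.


Step 1: Evaluate f(x).
f(-3.8466) = 3*(-3.8466)^2 - 8*(-3.8466) + 15 = 90.1618
Step 2: Evaluate g(x).
g(-3.8466) = 2*-3.8466 - 6 = -13.6932
Step 3: Compute Lagrangian.
L = 90.1618 + 10*-13.6932 = -46.7702


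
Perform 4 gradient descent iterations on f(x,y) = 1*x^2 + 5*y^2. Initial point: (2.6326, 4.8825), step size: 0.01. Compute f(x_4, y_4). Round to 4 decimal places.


Gradient descent on f(x,y) = 1*x^2 + 5*y^2.
Starting point: (2.6326, 4.8825), alpha = 0.01
Step 1: grad_x = 2*1*2.6326 = 5.2652, grad_y = 2*5*4.8825 = 48.825
  x_1 = 2.6326 - 0.01*5.2652 = 2.5799
  y_1 = 4.8825 - 0.01*48.825 = 4.3943
Step 2: grad_x = 2*1*2.5799 = 5.1599, grad_y = 2*5*4.3943 = 43.9425
  x_2 = 2.5799 - 0.01*5.1599 = 2.5283
  y_2 = 4.3943 - 0.01*43.9425 = 3.9548
Step 3: grad_x = 2*1*2.5283 = 5.0567, grad_y = 2*5*3.9548 = 39.5483
  x_3 = 2.5283 - 0.01*5.0567 = 2.4778
  y_3 = 3.9548 - 0.01*39.5483 = 3.5593
Step 4: grad_x = 2*1*2.4778 = 4.9556, grad_y = 2*5*3.5593 = 35.5934
  x_4 = 2.4778 - 0.01*4.9556 = 2.4282
  y_4 = 3.5593 - 0.01*35.5934 = 3.2034
f(2.4282, 3.2034) = 1*2.4282^2 + 5*3.2034^2 = 57.2054


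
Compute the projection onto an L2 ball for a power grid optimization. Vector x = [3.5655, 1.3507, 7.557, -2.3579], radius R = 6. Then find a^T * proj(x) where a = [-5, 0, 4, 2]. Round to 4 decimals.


Step 1: Compute ||x|| (intermediates to 6 decimals).
||x|| = sqrt(3.5655^2 + 1.3507^2 + 7.557^2 + (-2.3579)^2) = 8.786645
Step 2: Project.
Since ||x|| > R, scale = R/||x|| = 6/8.786645 = 0.682854, proj(x) = scale * x
proj(x) = [2.434716, 0.922331, 5.160328, -1.610101]
Step 3: Dot product.
a^T * proj(x) = -5*2.434716 + 0*0.922331 + 4*5.160328 + 2*(-1.610101) = 5.2475


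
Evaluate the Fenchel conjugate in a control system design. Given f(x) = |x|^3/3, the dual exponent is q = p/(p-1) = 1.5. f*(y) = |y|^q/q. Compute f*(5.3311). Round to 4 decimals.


The conjugate exponent q satisfies 1/p + 1/q = 1.
p = 3, so q = 3/(3 - 1) = 1.5
|y|^q = 5.3311^1.5 = 12.3091
f*(5.3311) = 12.3091 / 1.5 = 8.206


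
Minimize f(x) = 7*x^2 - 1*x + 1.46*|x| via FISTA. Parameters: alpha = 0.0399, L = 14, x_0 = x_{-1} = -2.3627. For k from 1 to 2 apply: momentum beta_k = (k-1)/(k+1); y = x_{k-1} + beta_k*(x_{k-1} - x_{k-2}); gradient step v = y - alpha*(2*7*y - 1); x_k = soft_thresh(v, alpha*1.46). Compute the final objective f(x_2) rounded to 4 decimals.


FISTA on f(x) = 7*x^2 - 1*x + 1.46*|x|
L = 14, alpha = 0.0399
Iteration 1: beta = 0.0, y = -2.3627 + 0.0*(-2.3627 + 2.3627) = -2.3627
  grad(y) = -34.0778, v = y - alpha*grad = -1.003
  prox(v) = soft_thresh(-1.003, 0.0583) = -0.9447
Iteration 2: beta = 0.3333, y = -0.9447 + 0.3333*(-0.9447 + 2.3627) = -0.4721
  grad(y) = -7.6092, v = y - alpha*grad = -0.1685
  prox(v) = soft_thresh(-0.1685, 0.0583) = -0.1102
f(x_2) = 7*(-0.1102)^2 - 1*(-0.1102) + 1.46*|-0.1102| = 0.3562


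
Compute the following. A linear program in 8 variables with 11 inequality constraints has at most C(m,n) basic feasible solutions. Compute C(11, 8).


Each vertex corresponds to some choice of n active constraints out of m, so the number of vertices is at most C(m, n) = m! / (n!(m-n)!).
m = 11, n = 8
Numerator: 11 * 10 * 9 * 8 * 7 * 6 * 5 * 4
Denominator: 8! = 40320
C(11, 8) = 165


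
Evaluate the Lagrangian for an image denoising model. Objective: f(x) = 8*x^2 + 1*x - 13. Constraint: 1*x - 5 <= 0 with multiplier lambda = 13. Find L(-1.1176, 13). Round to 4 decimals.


Step 1: Evaluate f(x).
f(-1.1176) = 8*(-1.1176)^2 + 1*(-1.1176) - 13 = -4.1254
Step 2: Evaluate g(x).
g(-1.1176) = 1*-1.1176 - 5 = -6.1176
Step 3: Compute Lagrangian.
L = -4.1254 + 13*-6.1176 = -83.6542


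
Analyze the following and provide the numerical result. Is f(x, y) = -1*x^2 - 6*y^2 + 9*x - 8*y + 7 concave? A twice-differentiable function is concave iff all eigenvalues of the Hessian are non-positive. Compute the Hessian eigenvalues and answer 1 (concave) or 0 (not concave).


The Hessian of f(x,y) = -1*x^2 - 6*y^2 + 9*x - 8*y + 7 is:
H = [[-2, 0], [0, -12]]
Trace = -2 - 12 = -14
Determinant = -2*-12 - (0)^2 = 24
Discriminant = (-14)^2 - 4*24 = 100.0
Eigenvalues: lambda_1 = -12.0, lambda_2 = -2.0
The function is concave.

1


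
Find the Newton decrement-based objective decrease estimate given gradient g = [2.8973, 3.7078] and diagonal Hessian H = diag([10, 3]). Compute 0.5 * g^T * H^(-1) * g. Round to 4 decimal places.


Step 1: H is diagonal, so H^(-1) * g = [0.2897, 1.2359].
Step 2: g^T H^(-1) g = sum_i g_i^2 / H_ii
  = (2.8973)^2/10 + (3.7078)^2/3
  = 0.8394 + 4.5826 = 5.422
Step 3: Objective decrease = 0.5 * g^T H^(-1) g = 2.711


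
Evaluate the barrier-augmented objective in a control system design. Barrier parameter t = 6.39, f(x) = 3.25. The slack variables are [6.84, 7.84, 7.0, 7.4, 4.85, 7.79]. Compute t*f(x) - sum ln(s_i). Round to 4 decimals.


Step 1: Compute log-barrier.
ln values: [1.9228, 2.0592, 1.9459, 2.0015, 1.579, 2.0528]
phi = -(1.9228 + 2.0592 + 1.9459 + 2.0015 + 1.579 + 2.0528) = -11.5612
Step 2: Compute augmented objective.
t*f(x) = 6.39*3.25 = 20.7675
Total = 20.7675 - 11.5612 = 9.2063


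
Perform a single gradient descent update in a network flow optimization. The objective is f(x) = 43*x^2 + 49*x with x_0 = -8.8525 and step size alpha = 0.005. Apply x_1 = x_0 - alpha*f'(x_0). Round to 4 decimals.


We compute the gradient at x_0 and apply the update.
f'(x) = 86*x + 49
f'(-8.8525) = 86*-8.8525 + 49 = -712.315
x_1 = -8.8525 - 0.005*-712.315 = -5.2909


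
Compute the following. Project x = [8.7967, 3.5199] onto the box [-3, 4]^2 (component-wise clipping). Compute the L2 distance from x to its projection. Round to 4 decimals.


Project each component onto [-3, 4].
clip(8.7967) = 4.0, clip(3.5199) = 3.5199
Projection = [4.0, 3.5199]
Squared diffs: [23.0083, 0.0]
Distance = sqrt(23.0083) = 4.7967


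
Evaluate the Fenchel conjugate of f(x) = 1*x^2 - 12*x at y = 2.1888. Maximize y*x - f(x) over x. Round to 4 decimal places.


f*(y) = sup_x {y*x - a*x^2 - b*x} = sup_x {(y-b)*x - a*x^2}
FOC: (y - b) - 2a*x = 0 => x* = (y - b)/(2a)
x* = (2.1888 + 12)/(2*1) = 7.0944
f*(2.1888) = (y-b)^2/(4a) = (2.1888 + 12)^2/(4*1)
= 201.322/4 = 50.3305


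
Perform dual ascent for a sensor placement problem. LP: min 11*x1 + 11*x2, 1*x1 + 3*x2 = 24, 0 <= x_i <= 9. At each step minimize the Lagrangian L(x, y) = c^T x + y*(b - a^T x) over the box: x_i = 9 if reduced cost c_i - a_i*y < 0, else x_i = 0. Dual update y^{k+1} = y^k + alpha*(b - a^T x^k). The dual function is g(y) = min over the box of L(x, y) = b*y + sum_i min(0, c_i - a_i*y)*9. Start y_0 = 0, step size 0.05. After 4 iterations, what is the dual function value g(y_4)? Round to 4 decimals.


Dual ascent for LP: min 11*x1 + 11*x2, 1*x1 + 3*x2 = 24, 0 <= x_i <= 9
Step 1: y^k = 0.0, reduced costs: (11.0, 11.0)
  x^k = (0.0, 0.0), subgradient = b - a^T x = 24.0
  y^{k+1} = 0.0 + 0.05*24.0 = 1.2
Step 2: y^k = 1.2, reduced costs: (9.8, 7.4)
  x^k = (0.0, 0.0), subgradient = b - a^T x = 24.0
  y^{k+1} = 1.2 + 0.05*24.0 = 2.4
Step 3: y^k = 2.4, reduced costs: (8.6, 3.8)
  x^k = (0.0, 0.0), subgradient = b - a^T x = 24.0
  y^{k+1} = 2.4 + 0.05*24.0 = 3.6
Step 4: y^k = 3.6, reduced costs: (7.4, 0.2)
  x^k = (0.0, 0.0), subgradient = b - a^T x = 24.0
  y^{k+1} = 3.6 + 0.05*24.0 = 4.8
Dual objective at y_4 = 4.8: reduced costs (6.2, -3.4), box minimizer x = (0.0, 9.0)
g(y_4) = b*y + (c1 - a1*y)*x1 + (c2 - a2*y)*x2 = 24*4.8 + 6.2*0.0 + (-3.4)*9.0 = 115.2 + 0.0 - 30.6 = 84.6


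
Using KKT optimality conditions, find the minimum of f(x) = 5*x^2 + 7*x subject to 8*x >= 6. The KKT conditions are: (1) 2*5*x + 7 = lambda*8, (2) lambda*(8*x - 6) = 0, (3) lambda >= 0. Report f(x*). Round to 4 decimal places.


Step 1: Try lambda = 0 (constraint inactive).
x_unc = -7/(2*5) = -0.7
Check: 8*-0.7 = -5.6 < 6 -- violated!
Step 2: Constraint must be active: 8*x = 6
x* = 6/8 = 0.75
lambda = (2*5*0.75 + 7)/8 = 1.8125
Step 3: Compute optimal value.
f(x*) = 5*0.75^2 + 7*0.75 = 8.0625


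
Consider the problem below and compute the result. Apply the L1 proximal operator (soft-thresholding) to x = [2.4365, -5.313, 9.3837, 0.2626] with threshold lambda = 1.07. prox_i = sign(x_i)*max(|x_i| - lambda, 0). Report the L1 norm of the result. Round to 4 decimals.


Soft-thresholding with lambda = 1.07:
prox(2.4365) = sign(2.4365)*max(|2.4365| - 1.07, 0) = 1.3665
prox(-5.313) = sign(-5.313)*max(|-5.313| - 1.07, 0) = -4.243
prox(9.3837) = sign(9.3837)*max(|9.3837| - 1.07, 0) = 8.3137
prox(0.2626) = sign(0.2626)*max(|0.2626| - 1.07, 0) = 0.0
prox(x) = [1.3665, -4.243, 8.3137, 0.0]
||prox(x)||_1 = 1.3665 + 4.243 + 8.3137 + 0.0 = 13.9232


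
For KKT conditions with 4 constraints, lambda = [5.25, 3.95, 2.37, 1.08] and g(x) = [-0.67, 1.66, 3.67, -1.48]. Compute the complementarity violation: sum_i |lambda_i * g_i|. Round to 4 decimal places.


KKT complementary slackness check:
lambda_1 * g_1 = 5.25 * -0.67 = -3.5175
lambda_2 * g_2 = 3.95 * 1.66 = 6.557
lambda_3 * g_3 = 2.37 * 3.67 = 8.6979
lambda_4 * g_4 = 1.08 * -1.48 = -1.5984
Total violation = 3.5175 + 6.557 + 8.6979 + 1.5984 = 20.3708


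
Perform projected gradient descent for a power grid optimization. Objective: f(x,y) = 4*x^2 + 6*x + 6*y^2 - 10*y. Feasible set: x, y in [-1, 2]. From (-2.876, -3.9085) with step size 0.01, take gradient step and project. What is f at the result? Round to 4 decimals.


Step 1: Compute gradient at (-2.876, -3.9085).
grad_x = 2*4*-2.876 + 6 = -17.008
grad_y = 2*6*-3.9085 - 10 = -56.902
Step 2: Gradient step.
x_raw = -2.876 - 0.01*-17.008 = -2.7059
y_raw = -3.9085 - 0.01*-56.902 = -3.3395
Step 3: Project onto [-1, 2].
x_proj = clip(-2.7059) = -1.0
y_proj = clip(-3.3395) = -1.0
Step 4: Evaluate f.
f(-1.0, -1.0) = 14.0


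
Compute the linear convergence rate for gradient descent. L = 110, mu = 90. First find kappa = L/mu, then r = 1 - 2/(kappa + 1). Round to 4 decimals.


Step 1: Compute the condition number.
kappa = L/mu = 110/90 = 1.2222
Step 2: Compute the convergence rate.
r = 1 - 2/(kappa + 1) = 1 - 2*mu/(L + mu) = (L - mu)/(L + mu) = 20/200 = 0.1


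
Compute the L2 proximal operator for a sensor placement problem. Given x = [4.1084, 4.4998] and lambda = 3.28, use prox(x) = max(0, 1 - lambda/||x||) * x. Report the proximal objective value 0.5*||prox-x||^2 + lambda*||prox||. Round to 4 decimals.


Step 1: Compute ||x||.
||x|| = 6.0932
Step 2: Compute scaling factor.
scale = max(0, 1 - 3.28/6.0932) = 0.4617
Step 3: prox(x) = [1.8968, 2.0775]
||prox(x)|| = 2.8132
Step 4: Proximal objective.
0.5*||prox-x||^2 = 5.3792
lambda*||prox|| = 9.2273
Total = 14.6065


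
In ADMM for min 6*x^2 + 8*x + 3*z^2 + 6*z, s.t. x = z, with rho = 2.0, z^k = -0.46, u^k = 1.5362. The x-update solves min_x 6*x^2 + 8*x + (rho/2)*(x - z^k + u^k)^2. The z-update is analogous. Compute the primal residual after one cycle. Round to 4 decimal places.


ADMM iteration with rho = 2.0, z^k = -0.46, u^k = 1.5362
Step 1: x-update.
Minimize 6*x^2 + 8*x + (2.0/2)*(x + 0.46 + 1.5362)^2
FOC: (2*6 + 2.0)*x = -8 + 2.0*(-0.46 - 1.5362)
x^{k+1} = -0.8566
Step 2: z-update.
Minimize 3*z^2 + 6*z + (2.0/2)*(-0.8566 - z + 1.5362)^2
FOC: (2*3 + 2.0)*z = -6 + 2.0*(-0.8566 + 1.5362)
z^{k+1} = -0.5801
Step 3: u-update.
u^{k+1} = 1.5362 - 0.8566 + 0.5801 = 1.2597
Step 4: Primal residual = |-0.8566 + 0.5801| = 0.2765


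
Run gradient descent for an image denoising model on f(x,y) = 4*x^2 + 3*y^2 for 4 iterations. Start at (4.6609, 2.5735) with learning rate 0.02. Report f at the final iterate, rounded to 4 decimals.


Gradient descent on f(x,y) = 4*x^2 + 3*y^2.
Starting point: (4.6609, 2.5735), alpha = 0.02
Step 1: grad_x = 2*4*4.6609 = 37.2872, grad_y = 2*3*2.5735 = 15.441
  x_1 = 4.6609 - 0.02*37.2872 = 3.9152
  y_1 = 2.5735 - 0.02*15.441 = 2.2647
Step 2: grad_x = 2*4*3.9152 = 31.3212, grad_y = 2*3*2.2647 = 13.5881
  x_2 = 3.9152 - 0.02*31.3212 = 3.2887
  y_2 = 2.2647 - 0.02*13.5881 = 1.9929
Step 3: grad_x = 2*4*3.2887 = 26.3098, grad_y = 2*3*1.9929 = 11.9575
  x_3 = 3.2887 - 0.02*26.3098 = 2.7625
  y_3 = 1.9929 - 0.02*11.9575 = 1.7538
Step 4: grad_x = 2*4*2.7625 = 22.1003, grad_y = 2*3*1.7538 = 10.5226
  x_4 = 2.7625 - 0.02*22.1003 = 2.3205
  y_4 = 1.7538 - 0.02*10.5226 = 1.5433
f(2.3205, 1.5433) = 4*2.3205^2 + 3*1.5433^2 = 28.6849


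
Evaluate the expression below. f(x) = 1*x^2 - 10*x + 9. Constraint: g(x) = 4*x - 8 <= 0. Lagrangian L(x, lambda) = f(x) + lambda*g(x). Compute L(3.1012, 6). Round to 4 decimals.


Step 1: Evaluate f(x).
f(3.1012) = 1*3.1012^2 - 10*3.1012 + 9 = -12.3946
Step 2: Evaluate g(x).
g(3.1012) = 4*3.1012 - 8 = 4.4048
Step 3: Compute Lagrangian.
L = -12.3946 + 6*4.4048 = 14.0342


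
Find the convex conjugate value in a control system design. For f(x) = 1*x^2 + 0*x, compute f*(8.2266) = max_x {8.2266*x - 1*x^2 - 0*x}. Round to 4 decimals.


f*(y) = sup_x {y*x - a*x^2 - b*x} = sup_x {(y-b)*x - a*x^2}
FOC: (y - b) - 2a*x = 0 => x* = (y - b)/(2a)
x* = (8.2266 - 0)/(2*1) = 4.1133
f*(8.2266) = (y-b)^2/(4a) = (8.2266 - 0)^2/(4*1)
= 67.6769/4 = 16.9192


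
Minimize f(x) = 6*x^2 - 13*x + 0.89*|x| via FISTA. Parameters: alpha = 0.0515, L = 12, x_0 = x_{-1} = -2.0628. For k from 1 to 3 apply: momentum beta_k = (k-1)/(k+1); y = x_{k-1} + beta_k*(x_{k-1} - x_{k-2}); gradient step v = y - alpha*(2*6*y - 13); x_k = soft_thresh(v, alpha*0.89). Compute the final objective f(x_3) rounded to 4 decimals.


FISTA on f(x) = 6*x^2 - 13*x + 0.89*|x|
L = 12, alpha = 0.0515
Iteration 1: beta = 0.0, y = -2.0628 + 0.0*(-2.0628 + 2.0628) = -2.0628
  grad(y) = -37.7536, v = y - alpha*grad = -0.1185
  prox(v) = soft_thresh(-0.1185, 0.0458) = -0.0727
Iteration 2: beta = 0.3333, y = -0.0727 + 0.3333*(-0.0727 + 2.0628) = 0.5907
  grad(y) = -5.9113, v = y - alpha*grad = 0.8952
  prox(v) = soft_thresh(0.8952, 0.0458) = 0.8493
Iteration 3: beta = 0.5, y = 0.8493 + 0.5*(0.8493 + 0.0727) = 1.3103
  grad(y) = 2.7237, v = y - alpha*grad = 1.17
  prox(v) = soft_thresh(1.17, 0.0458) = 1.1242
f(x_3) = 6*1.1242^2 - 13*1.1242 + 0.89*|1.1242| = -6.0311


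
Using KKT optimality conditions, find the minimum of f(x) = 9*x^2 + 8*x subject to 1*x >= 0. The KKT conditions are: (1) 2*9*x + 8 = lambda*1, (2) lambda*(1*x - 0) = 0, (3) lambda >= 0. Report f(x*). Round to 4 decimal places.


Step 1: Try lambda = 0 (constraint inactive).
x_unc = -8/(2*9) = -0.4444
Check: 1*-0.4444 = -0.4444 < 0 -- violated!
Step 2: Constraint must be active: 1*x = 0
x* = 0/1 = 0.0
lambda = (2*9*0.0 + 8)/1 = 8.0
Step 3: Compute optimal value.
f(x*) = 9*0.0^2 + 8*0.0 = 0.0


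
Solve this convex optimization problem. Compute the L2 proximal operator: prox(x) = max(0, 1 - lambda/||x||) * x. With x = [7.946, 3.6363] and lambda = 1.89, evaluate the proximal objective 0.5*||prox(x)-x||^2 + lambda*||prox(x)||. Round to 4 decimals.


Step 1: Compute ||x||.
||x|| = 8.7385
Step 2: Compute scaling factor.
scale = max(0, 1 - 1.89/8.7385) = 0.7837
Step 3: prox(x) = [6.2274, 2.8498]
||prox(x)|| = 6.8485
Step 4: Proximal objective.
0.5*||prox-x||^2 = 1.7861
lambda*||prox|| = 12.9437
Total = 14.7297


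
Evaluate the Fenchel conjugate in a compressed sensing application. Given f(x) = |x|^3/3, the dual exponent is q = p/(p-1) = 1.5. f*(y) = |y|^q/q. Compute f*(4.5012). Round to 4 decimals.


The conjugate exponent q satisfies 1/p + 1/q = 1.
p = 3, so q = 3/(3 - 1) = 1.5
|y|^q = 4.5012^1.5 = 9.5498
f*(4.5012) = 9.5498 / 1.5 = 6.3665


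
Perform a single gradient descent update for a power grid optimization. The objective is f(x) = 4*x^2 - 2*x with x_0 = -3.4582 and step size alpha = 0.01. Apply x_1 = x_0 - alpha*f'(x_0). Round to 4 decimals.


We compute the gradient at x_0 and apply the update.
f'(x) = 8*x - 2
f'(-3.4582) = 8*-3.4582 - 2 = -29.6656
x_1 = -3.4582 - 0.01*-29.6656 = -3.1615


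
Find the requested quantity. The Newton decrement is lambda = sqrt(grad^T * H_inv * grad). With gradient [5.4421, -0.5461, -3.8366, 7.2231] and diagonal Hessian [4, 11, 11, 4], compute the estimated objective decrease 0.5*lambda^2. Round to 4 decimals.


Step 1: H is diagonal, so H^(-1) * g = [1.3605, -0.0496, -0.3488, 1.8058].
Step 2: g^T H^(-1) g = sum_i g_i^2 / H_ii
  = (5.4421)^2/4 + (-0.5461)^2/11 + (-3.8366)^2/11 + (7.2231)^2/4
  = 7.4041 + 0.0271 + 1.3381 + 13.0433 = 21.8127
Step 3: Objective decrease = 0.5 * g^T H^(-1) g = 10.9063


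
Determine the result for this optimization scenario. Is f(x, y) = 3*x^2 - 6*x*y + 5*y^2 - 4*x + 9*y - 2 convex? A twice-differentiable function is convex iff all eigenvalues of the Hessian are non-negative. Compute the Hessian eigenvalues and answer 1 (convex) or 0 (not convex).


The Hessian of f(x,y) = 3*x^2 - 6*x*y + 5*y^2 - 4*x + 9*y - 2 is:
H = [[6, -6], [-6, 10]]
Trace = 6 + 10 = 16
Determinant = 6*10 - (-6)^2 = 24
Discriminant = (16)^2 - 4*24 = 160.0
Eigenvalues: lambda_1 = 1.6754, lambda_2 = 14.3246
The function is convex.

1


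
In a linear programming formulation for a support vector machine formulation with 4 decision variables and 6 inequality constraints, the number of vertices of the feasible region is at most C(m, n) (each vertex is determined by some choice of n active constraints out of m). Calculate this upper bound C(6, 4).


Each vertex corresponds to some choice of n active constraints out of m, so the number of vertices is at most C(m, n) = m! / (n!(m-n)!).
m = 6, n = 4
Numerator: 6 * 5 * 4 * 3
Denominator: 4! = 24
C(6, 4) = 15


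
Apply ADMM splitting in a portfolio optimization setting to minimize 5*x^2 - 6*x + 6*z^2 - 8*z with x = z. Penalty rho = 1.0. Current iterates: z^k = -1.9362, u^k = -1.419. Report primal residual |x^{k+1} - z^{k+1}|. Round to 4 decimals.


ADMM iteration with rho = 1.0, z^k = -1.9362, u^k = -1.419
Step 1: x-update.
Minimize 5*x^2 - 6*x + (1.0/2)*(x + 1.9362 - 1.419)^2
FOC: (2*5 + 1.0)*x = 6 + 1.0*(-1.9362 + 1.419)
x^{k+1} = 0.4984
Step 2: z-update.
Minimize 6*z^2 - 8*z + (1.0/2)*(0.4984 - z - 1.419)^2
FOC: (2*6 + 1.0)*z = 8 + 1.0*(0.4984 - 1.419)
z^{k+1} = 0.5446
Step 3: u-update.
u^{k+1} = -1.419 + 0.4984 - 0.5446 = -1.4651
Step 4: Primal residual = |0.4984 - 0.5446| = 0.0461


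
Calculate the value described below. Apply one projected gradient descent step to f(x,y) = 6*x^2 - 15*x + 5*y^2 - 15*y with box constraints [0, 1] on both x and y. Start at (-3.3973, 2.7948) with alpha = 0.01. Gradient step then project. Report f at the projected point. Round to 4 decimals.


Step 1: Compute gradient at (-3.3973, 2.7948).
grad_x = 2*6*-3.3973 - 15 = -55.7676
grad_y = 2*5*2.7948 - 15 = 12.948
Step 2: Gradient step.
x_raw = -3.3973 - 0.01*-55.7676 = -2.8396
y_raw = 2.7948 - 0.01*12.948 = 2.6653
Step 3: Project onto [0, 1].
x_proj = clip(-2.8396) = 0.0
y_proj = clip(2.6653) = 1.0
Step 4: Evaluate f.
f(0.0, 1.0) = -10.0


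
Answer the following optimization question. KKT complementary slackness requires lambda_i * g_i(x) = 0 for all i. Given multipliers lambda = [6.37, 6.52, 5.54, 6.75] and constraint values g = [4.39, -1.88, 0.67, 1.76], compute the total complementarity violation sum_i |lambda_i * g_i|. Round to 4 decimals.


KKT complementary slackness check:
lambda_1 * g_1 = 6.37 * 4.39 = 27.9643
lambda_2 * g_2 = 6.52 * -1.88 = -12.2576
lambda_3 * g_3 = 5.54 * 0.67 = 3.7118
lambda_4 * g_4 = 6.75 * 1.76 = 11.88
Total violation = 27.9643 + 12.2576 + 3.7118 + 11.88 = 55.8137


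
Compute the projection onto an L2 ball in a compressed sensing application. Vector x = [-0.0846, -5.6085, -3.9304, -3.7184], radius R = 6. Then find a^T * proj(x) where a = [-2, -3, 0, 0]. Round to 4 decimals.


Step 1: Compute ||x|| (intermediates to 6 decimals).
||x|| = sqrt((-0.0846)^2 + (-5.6085)^2 + (-3.9304)^2 + (-3.7184)^2) = 7.793393
Step 2: Project.
Since ||x|| > R, scale = R/||x|| = 6/7.793393 = 0.769883, proj(x) = scale * x
proj(x) = [-0.065132, -4.317889, -3.025948, -2.862733]
Step 3: Dot product.
a^T * proj(x) = -2*(-0.065132) - 3*(-4.317889) + 0*(-3.025948) + 0*(-2.862733) = 13.0839


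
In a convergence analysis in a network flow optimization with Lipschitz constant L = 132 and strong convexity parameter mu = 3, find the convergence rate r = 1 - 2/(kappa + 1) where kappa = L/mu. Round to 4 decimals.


Step 1: Compute the condition number.
kappa = L/mu = 132/3 = 44.0
Step 2: Compute the convergence rate.
r = 1 - 2/(kappa + 1) = 1 - 2*mu/(L + mu) = (L - mu)/(L + mu) = 129/135 = 0.9556


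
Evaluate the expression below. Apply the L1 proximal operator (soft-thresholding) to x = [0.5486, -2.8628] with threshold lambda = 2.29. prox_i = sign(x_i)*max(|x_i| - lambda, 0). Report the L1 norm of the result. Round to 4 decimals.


Soft-thresholding with lambda = 2.29:
prox(0.5486) = sign(0.5486)*max(|0.5486| - 2.29, 0) = 0.0
prox(-2.8628) = sign(-2.8628)*max(|-2.8628| - 2.29, 0) = -0.5728
prox(x) = [0.0, -0.5728]
||prox(x)||_1 = 0.0 + 0.5728 = 0.5728


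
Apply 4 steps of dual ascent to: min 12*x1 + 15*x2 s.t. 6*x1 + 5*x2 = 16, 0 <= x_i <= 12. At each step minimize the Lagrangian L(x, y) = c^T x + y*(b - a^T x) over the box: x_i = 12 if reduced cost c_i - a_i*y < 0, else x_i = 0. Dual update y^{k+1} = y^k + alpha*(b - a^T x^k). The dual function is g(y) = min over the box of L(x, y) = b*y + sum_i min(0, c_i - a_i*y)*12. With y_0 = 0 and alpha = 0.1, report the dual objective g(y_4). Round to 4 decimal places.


Dual ascent for LP: min 12*x1 + 15*x2, 6*x1 + 5*x2 = 16, 0 <= x_i <= 12
Step 1: y^k = 0.0, reduced costs: (12.0, 15.0)
  x^k = (0.0, 0.0), subgradient = b - a^T x = 16.0
  y^{k+1} = 0.0 + 0.1*16.0 = 1.6
Step 2: y^k = 1.6, reduced costs: (2.4, 7.0)
  x^k = (0.0, 0.0), subgradient = b - a^T x = 16.0
  y^{k+1} = 1.6 + 0.1*16.0 = 3.2
Step 3: y^k = 3.2, reduced costs: (-7.2, -1.0)
  x^k = (12.0, 12.0), subgradient = b - a^T x = -116.0
  y^{k+1} = 3.2 + 0.1*-116.0 = -8.4
Step 4: y^k = -8.4, reduced costs: (62.4, 57.0)
  x^k = (0.0, 0.0), subgradient = b - a^T x = 16.0
  y^{k+1} = -8.4 + 0.1*16.0 = -6.8
Dual objective at y_4 = -6.8: reduced costs (52.8, 49.0), box minimizer x = (0.0, 0.0)
g(y_4) = b*y + (c1 - a1*y)*x1 + (c2 - a2*y)*x2 = 16*(-6.8) + 52.8*0.0 + 49.0*0.0 = -108.8 + 0.0 + 0.0 = -108.8


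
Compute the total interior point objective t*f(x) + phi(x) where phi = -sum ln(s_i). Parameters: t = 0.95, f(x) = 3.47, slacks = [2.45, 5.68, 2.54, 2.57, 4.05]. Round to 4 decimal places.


Step 1: Compute log-barrier.
ln values: [0.8961, 1.737, 0.9322, 0.9439, 1.3987]
phi = -(0.8961 + 1.737 + 0.9322 + 0.9439 + 1.3987) = -5.9078
Step 2: Compute augmented objective.
t*f(x) = 0.95*3.47 = 3.2965
Total = 3.2965 - 5.9078 = -2.6113


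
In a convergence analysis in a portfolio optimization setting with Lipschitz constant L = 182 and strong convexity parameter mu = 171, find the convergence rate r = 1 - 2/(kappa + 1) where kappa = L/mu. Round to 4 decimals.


Step 1: Compute the condition number.
kappa = L/mu = 182/171 = 1.0643
Step 2: Compute the convergence rate.
r = 1 - 2/(kappa + 1) = 1 - 2*mu/(L + mu) = (L - mu)/(L + mu) = 11/353 = 0.0312


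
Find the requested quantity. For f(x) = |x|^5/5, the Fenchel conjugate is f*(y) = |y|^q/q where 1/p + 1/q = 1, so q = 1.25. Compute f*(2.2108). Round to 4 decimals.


The conjugate exponent q satisfies 1/p + 1/q = 1.
p = 5, so q = 5/(5 - 1) = 1.25
|y|^q = 2.2108^1.25 = 2.6958
f*(2.2108) = 2.6958 / 1.25 = 2.1566


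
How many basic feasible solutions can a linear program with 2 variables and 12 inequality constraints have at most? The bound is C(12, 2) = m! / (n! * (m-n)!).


Each vertex corresponds to some choice of n active constraints out of m, so the number of vertices is at most C(m, n) = m! / (n!(m-n)!).
m = 12, n = 2
Numerator: 12 * 11
Denominator: 2! = 2
C(12, 2) = 66


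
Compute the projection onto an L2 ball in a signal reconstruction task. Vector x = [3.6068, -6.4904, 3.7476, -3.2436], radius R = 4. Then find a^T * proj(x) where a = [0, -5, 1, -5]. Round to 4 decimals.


Step 1: Compute ||x|| (intermediates to 6 decimals).
||x|| = sqrt(3.6068^2 + (-6.4904)^2 + 3.7476^2 + (-3.2436)^2) = 8.927471
Step 2: Project.
Since ||x|| > R, scale = R/||x|| = 4/8.927471 = 0.448055, proj(x) = scale * x
proj(x) = [1.616045, -2.908056, 1.679131, -1.453311]
Step 3: Dot product.
a^T * proj(x) = 0*1.616045 - 5*(-2.908056) + 1*1.679131 - 5*(-1.453311) = 23.486


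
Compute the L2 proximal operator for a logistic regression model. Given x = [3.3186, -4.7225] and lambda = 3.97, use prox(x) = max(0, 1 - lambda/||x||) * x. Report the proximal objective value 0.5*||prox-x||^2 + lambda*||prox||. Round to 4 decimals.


Step 1: Compute ||x||.
||x|| = 5.7719
Step 2: Compute scaling factor.
scale = max(0, 1 - 3.97/5.7719) = 0.3122
Step 3: prox(x) = [1.036, -1.4743]
||prox(x)|| = 1.8019
Step 4: Proximal objective.
0.5*||prox-x||^2 = 7.8805
lambda*||prox|| = 7.1535
Total = 15.0341


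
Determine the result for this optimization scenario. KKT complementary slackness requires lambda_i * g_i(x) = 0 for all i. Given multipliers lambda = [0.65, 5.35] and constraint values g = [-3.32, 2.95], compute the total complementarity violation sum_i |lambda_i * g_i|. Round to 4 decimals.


KKT complementary slackness check:
lambda_1 * g_1 = 0.65 * -3.32 = -2.158
lambda_2 * g_2 = 5.35 * 2.95 = 15.7825
Total violation = 2.158 + 15.7825 = 17.9405


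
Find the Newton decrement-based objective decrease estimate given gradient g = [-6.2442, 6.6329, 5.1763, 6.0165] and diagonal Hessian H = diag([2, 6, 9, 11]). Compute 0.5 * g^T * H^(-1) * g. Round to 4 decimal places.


Step 1: H is diagonal, so H^(-1) * g = [-3.1221, 1.1055, 0.5751, 0.547].
Step 2: g^T H^(-1) g = sum_i g_i^2 / H_ii
  = (-6.2442)^2/2 + (6.6329)^2/6 + (5.1763)^2/9 + (6.0165)^2/11
  = 19.495 + 7.3326 + 2.9771 + 3.2908 = 33.0954
Step 3: Objective decrease = 0.5 * g^T H^(-1) g = 16.5477


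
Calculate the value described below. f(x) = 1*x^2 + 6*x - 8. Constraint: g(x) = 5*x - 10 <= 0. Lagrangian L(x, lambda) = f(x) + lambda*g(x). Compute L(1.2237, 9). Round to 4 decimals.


Step 1: Evaluate f(x).
f(1.2237) = 1*1.2237^2 + 6*1.2237 - 8 = 0.8396
Step 2: Evaluate g(x).
g(1.2237) = 5*1.2237 - 10 = -3.8815
Step 3: Compute Lagrangian.
L = 0.8396 + 9*-3.8815 = -34.0939


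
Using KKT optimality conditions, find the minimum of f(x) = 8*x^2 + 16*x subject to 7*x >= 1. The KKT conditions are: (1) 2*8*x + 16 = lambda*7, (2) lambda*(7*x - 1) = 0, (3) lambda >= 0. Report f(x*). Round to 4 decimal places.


Step 1: Try lambda = 0 (constraint inactive).
x_unc = -16/(2*8) = -1.0
Check: 7*-1.0 = -7.0 < 1 -- violated!
Step 2: Constraint must be active: 7*x = 1
x* = 1/7 = 0.1429 (rounded; the exact value 1/7 is used below)
lambda = (2*8*(1/7) + 16)/7 = 2.6122
Step 3: Compute optimal value.
f(x*) = 8*(1/7)^2 + 16*(1/7) = 2.449


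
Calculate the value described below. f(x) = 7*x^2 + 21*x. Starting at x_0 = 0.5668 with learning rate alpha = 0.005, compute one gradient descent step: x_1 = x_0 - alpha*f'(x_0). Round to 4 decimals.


We compute the gradient at x_0 and apply the update.
f'(x) = 14*x + 21
f'(0.5668) = 14*0.5668 + 21 = 28.9352
x_1 = 0.5668 - 0.005*28.9352 = 0.4221


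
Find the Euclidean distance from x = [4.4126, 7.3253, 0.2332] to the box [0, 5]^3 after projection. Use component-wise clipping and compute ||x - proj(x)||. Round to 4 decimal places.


Project each component onto [0, 5].
clip(4.4126) = 4.4126, clip(7.3253) = 5.0, clip(0.2332) = 0.2332
Projection = [4.4126, 5.0, 0.2332]
Squared diffs: [0.0, 5.407, 0.0]
Distance = sqrt(5.407) = 2.3253


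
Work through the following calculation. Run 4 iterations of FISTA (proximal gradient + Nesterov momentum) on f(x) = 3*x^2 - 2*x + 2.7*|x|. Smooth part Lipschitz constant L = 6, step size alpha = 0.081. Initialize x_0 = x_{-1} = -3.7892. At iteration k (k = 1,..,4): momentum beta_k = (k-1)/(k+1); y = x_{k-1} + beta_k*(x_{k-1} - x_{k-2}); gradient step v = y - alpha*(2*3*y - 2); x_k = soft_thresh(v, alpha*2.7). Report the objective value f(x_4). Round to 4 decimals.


FISTA on f(x) = 3*x^2 - 2*x + 2.7*|x|
L = 6, alpha = 0.081
Iteration 1: beta = 0.0, y = -3.7892 + 0.0*(-3.7892 + 3.7892) = -3.7892
  grad(y) = -24.7352, v = y - alpha*grad = -1.7856
  prox(v) = soft_thresh(-1.7856, 0.2187) = -1.5669
Iteration 2: beta = 0.3333, y = -1.5669 + 0.3333*(-1.5669 + 3.7892) = -0.8262
  grad(y) = -6.9572, v = y - alpha*grad = -0.2627
  prox(v) = soft_thresh(-0.2627, 0.2187) = -0.044
Iteration 3: beta = 0.5, y = -0.044 + 0.5*(-0.044 + 1.5669) = 0.7175
  grad(y) = 2.3052, v = y - alpha*grad = 0.5308
  prox(v) = soft_thresh(0.5308, 0.2187) = 0.3121
Iteration 4: beta = 0.6, y = 0.3121 + 0.6*(0.3121 + 0.044) = 0.5258
  grad(y) = 1.1545, v = y - alpha*grad = 0.4322
  prox(v) = soft_thresh(0.4322, 0.2187) = 0.2135
f(x_4) = 3*0.2135^2 - 2*0.2135 + 2.7*|0.2135| = 0.2863


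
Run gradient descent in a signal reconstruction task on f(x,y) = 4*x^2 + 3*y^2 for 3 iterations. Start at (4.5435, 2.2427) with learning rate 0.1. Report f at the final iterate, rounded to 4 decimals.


Gradient descent on f(x,y) = 4*x^2 + 3*y^2.
Starting point: (4.5435, 2.2427), alpha = 0.1
Step 1: grad_x = 2*4*4.5435 = 36.348, grad_y = 2*3*2.2427 = 13.4562
  x_1 = 4.5435 - 0.1*36.348 = 0.9087
  y_1 = 2.2427 - 0.1*13.4562 = 0.8971
Step 2: grad_x = 2*4*0.9087 = 7.2696, grad_y = 2*3*0.8971 = 5.3825
  x_2 = 0.9087 - 0.1*7.2696 = 0.1817
  y_2 = 0.8971 - 0.1*5.3825 = 0.3588
Step 3: grad_x = 2*4*0.1817 = 1.4539, grad_y = 2*3*0.3588 = 2.153
  x_3 = 0.1817 - 0.1*1.4539 = 0.0363
  y_3 = 0.3588 - 0.1*2.153 = 0.1435
f(0.0363, 0.1435) = 4*0.0363^2 + 3*0.1435^2 = 0.0671


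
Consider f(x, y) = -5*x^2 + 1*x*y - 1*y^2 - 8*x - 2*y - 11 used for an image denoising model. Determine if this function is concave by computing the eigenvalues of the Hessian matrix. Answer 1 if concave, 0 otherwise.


The Hessian of f(x,y) = -5*x^2 + 1*x*y - 1*y^2 - 8*x - 2*y - 11 is:
H = [[-10, 1], [1, -2]]
Trace = -10 - 2 = -12
Determinant = -10*-2 - (1)^2 = 19
Discriminant = (-12)^2 - 4*19 = 68.0
Eigenvalues: lambda_1 = -10.1231, lambda_2 = -1.8769
The function is concave.

1


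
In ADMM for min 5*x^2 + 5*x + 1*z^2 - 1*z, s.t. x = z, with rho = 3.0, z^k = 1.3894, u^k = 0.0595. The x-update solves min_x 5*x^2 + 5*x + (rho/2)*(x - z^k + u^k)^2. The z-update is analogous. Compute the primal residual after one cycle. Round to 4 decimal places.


ADMM iteration with rho = 3.0, z^k = 1.3894, u^k = 0.0595
Step 1: x-update.
Minimize 5*x^2 + 5*x + (3.0/2)*(x - 1.3894 + 0.0595)^2
FOC: (2*5 + 3.0)*x = -5 + 3.0*(1.3894 - 0.0595)
x^{k+1} = -0.0777
Step 2: z-update.
Minimize 1*z^2 - 1*z + (3.0/2)*(-0.0777 - z + 0.0595)^2
FOC: (2*1 + 3.0)*z = 1 + 3.0*(-0.0777 + 0.0595)
z^{k+1} = 0.1891
Step 3: u-update.
u^{k+1} = 0.0595 - 0.0777 - 0.1891 = -0.2073
Step 4: Primal residual = |-0.0777 - 0.1891| = 0.2668


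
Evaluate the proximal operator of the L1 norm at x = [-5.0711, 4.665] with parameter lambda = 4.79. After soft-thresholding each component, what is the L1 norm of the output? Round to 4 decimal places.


Soft-thresholding with lambda = 4.79:
prox(-5.0711) = sign(-5.0711)*max(|-5.0711| - 4.79, 0) = -0.2811
prox(4.665) = sign(4.665)*max(|4.665| - 4.79, 0) = 0.0
prox(x) = [-0.2811, 0.0]
||prox(x)||_1 = 0.2811 + 0.0 = 0.2811


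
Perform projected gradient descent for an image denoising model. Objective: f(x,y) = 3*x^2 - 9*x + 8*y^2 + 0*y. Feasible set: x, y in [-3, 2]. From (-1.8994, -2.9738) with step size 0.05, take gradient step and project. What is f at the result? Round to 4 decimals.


Step 1: Compute gradient at (-1.8994, -2.9738).
grad_x = 2*3*-1.8994 - 9 = -20.3964
grad_y = 2*8*-2.9738 + 0 = -47.5808
Step 2: Gradient step.
x_raw = -1.8994 - 0.05*-20.3964 = -0.8796
y_raw = -2.9738 - 0.05*-47.5808 = -0.5948
Step 3: Project onto [-3, 2].
x_proj = clip(-0.8796) = -0.8796
y_proj = clip(-0.5948) = -0.5948
Step 4: Evaluate f.
f(-0.8796, -0.5948) = 13.0671


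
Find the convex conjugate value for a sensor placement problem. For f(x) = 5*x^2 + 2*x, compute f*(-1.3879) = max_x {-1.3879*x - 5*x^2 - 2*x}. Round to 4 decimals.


f*(y) = sup_x {y*x - a*x^2 - b*x} = sup_x {(y-b)*x - a*x^2}
FOC: (y - b) - 2a*x = 0 => x* = (y - b)/(2a)
x* = (-1.3879 - 2)/(2*5) = -0.3388
f*(-1.3879) = (y-b)^2/(4a) = (-1.3879 - 2)^2/(4*5)
= 11.4779/20 = 0.5739
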